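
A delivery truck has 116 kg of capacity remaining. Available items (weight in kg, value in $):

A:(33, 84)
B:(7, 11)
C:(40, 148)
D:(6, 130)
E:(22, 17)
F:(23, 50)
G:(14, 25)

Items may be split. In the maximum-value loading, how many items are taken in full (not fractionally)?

Greedy by value/weight ratio, highest first.
Ratios (sorted): D 21.67, C 3.70, A 2.55, F 2.17, G 1.79, B 1.57, E 0.77
take D (6 @ 130); take C (40 @ 148); take A (33 @ 84); take F (23 @ 50); take G (14 @ 25). Capacity used 116/116.
5 item(s) taken whole.

5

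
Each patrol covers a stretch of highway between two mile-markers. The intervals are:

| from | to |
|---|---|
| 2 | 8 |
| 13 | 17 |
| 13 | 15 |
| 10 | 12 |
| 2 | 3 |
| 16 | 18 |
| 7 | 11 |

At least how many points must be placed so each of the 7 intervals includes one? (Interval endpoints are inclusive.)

Sorted: [2,3] [2,8] [7,11] [10,12] [13,15] [13,17] [16,18]
{[2,3],[2,8]} hit by 3; {[7,11],[10,12]} hit by 11; {[13,15],[13,17]} hit by 15; {[16,18]} hit by 18.
Points: 3, 11, 15, 18 (4 total).

4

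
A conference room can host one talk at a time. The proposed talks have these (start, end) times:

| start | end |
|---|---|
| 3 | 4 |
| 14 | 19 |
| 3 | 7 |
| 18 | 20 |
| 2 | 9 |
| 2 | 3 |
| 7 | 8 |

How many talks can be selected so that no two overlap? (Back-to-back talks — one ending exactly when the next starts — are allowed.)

Sorted by end: (2,3)  (3,4)  (3,7)  (7,8)  (2,9)  (14,19)  (18,20)
take (2,3); take (3,4); take (7,8); skip (2,9); take (14,19).
Selected 4 talks.

4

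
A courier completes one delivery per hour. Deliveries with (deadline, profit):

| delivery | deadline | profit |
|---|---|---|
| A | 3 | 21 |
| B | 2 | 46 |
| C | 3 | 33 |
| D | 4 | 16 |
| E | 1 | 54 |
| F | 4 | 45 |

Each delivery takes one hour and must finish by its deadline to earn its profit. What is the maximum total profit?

178

Take jobs in profit order; each goes to the latest open slot no later than its deadline.
By profit: E(d1,54), B(d2,46), F(d4,45), C(d3,33), A(d3,21), D(d4,16)
E→slot 1; B→slot 2; F→slot 4; C→slot 3; A skipped; D skipped.
Profit = 54 + 46 + 33 + 45 = 178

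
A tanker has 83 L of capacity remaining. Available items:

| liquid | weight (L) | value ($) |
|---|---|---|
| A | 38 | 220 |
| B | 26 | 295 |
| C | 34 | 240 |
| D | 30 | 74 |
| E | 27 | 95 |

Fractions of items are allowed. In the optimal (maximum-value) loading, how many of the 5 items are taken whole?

Greedy by value/weight ratio, highest first.
Order: B (295/26=11.35) > C (240/34=7.06) > A (220/38=5.79) > E (95/27=3.52) > D (74/30=2.47)
Fill: take B (26 @ 295) → take C (34 @ 240) → take 23/38 of A → 133.16; 83/83 used.
2 item(s) taken whole; one partial (take 23/38 of A).

2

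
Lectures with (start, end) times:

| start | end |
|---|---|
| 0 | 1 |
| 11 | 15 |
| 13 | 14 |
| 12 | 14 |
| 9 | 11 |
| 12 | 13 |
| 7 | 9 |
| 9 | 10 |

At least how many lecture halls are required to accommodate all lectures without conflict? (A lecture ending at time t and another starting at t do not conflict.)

3

Count concurrent intervals with a sweep; the peak is the room count.
starts: [0, 7, 9, 9, 11, 12, 12, 13]
ends:   [1, 9, 10, 11, 13, 14, 14, 15]
s0→1 e1→0 s7→1 e9→0 s9→1 s9→2 e10→1 e11→0 s11→1 s12→2 s12→3  — peak 3.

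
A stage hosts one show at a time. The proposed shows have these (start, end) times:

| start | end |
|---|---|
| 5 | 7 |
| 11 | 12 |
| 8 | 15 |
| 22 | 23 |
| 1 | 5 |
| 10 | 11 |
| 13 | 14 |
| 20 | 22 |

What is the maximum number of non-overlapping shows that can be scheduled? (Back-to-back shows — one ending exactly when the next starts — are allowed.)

7

Sorted by end: (1,5)  (5,7)  (10,11)  (11,12)  (13,14)  (8,15)  (20,22)  (22,23)
take (1,5); take (5,7); take (10,11); take (11,12); take (13,14); take (20,22); take (22,23).
Selected 7 shows.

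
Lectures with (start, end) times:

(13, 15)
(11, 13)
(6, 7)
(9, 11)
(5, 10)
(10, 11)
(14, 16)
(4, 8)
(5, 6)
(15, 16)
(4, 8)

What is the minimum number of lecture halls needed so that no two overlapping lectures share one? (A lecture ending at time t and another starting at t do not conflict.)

starts: [4, 4, 5, 5, 6, 9, 10, 11, 13, 14, 15]
ends:   [6, 7, 8, 8, 10, 11, 11, 13, 15, 16, 16]
s4→1 s4→2 s5→3 s5→4  — peak 4.

4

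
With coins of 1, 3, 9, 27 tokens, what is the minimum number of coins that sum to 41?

5

41 = 1×27 + 1×9 + 1×3 + 2×1
Total coins = 1 + 1 + 1 + 2 = 5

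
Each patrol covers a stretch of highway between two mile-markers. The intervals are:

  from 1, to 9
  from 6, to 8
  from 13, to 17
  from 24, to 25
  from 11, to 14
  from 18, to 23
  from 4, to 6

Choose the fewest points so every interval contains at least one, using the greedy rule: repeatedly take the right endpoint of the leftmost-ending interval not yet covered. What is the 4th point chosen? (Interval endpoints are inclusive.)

Process intervals by earliest right end; each time one isn't hit yet, stab at its right endpoint.
By right end: [4,6]  [6,8]  [1,9]  [11,14]  [13,17]  [18,23]  [24,25]
[4,6] uncovered → point at 6; [11,14] uncovered → point at 14; [18,23] uncovered → point at 23; [24,25] uncovered → point at 25.
Points: 6, 14, 23, 25 (4 total).

25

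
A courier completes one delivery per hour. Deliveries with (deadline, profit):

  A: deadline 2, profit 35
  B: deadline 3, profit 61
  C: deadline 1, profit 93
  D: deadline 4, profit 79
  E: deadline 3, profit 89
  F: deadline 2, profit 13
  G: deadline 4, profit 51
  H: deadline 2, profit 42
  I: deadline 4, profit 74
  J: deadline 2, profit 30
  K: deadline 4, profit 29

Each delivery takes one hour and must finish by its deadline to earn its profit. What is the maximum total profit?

335

Profit order: C=93 E=89 D=79 I=74 B=61 G=51 H=42 A=35 J=30 K=29 F=13
Assign: C→slot 1, E→slot 3, D→slot 4, I→slot 2, B skipped, G skipped, H skipped, A skipped, J skipped, K skipped, F skipped.
Slots: [1:C] [2:I] [3:E] [4:D]
Profit = 93 + 74 + 89 + 79 = 335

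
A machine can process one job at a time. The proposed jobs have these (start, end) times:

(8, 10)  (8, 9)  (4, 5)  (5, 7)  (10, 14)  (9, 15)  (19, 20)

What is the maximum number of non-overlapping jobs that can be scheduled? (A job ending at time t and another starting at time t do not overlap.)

5

Order by finish time; keep every interval that doesn't clash with the previous kept one.
Sorted by end: (4,5)  (5,7)  (8,9)  (8,10)  (10,14)  (9,15)  (19,20)
take (4,5); take (5,7); take (8,9); take (10,14); take (19,20).
Selected 5 jobs.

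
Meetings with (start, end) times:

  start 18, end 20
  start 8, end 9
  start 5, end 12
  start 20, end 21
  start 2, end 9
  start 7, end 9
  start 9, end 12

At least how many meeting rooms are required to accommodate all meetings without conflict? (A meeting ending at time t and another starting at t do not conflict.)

4

Count concurrent intervals with a sweep; the peak is the room count.
starts: [2, 5, 7, 8, 9, 18, 20]
ends:   [9, 9, 9, 12, 12, 20, 21]
s2→1 s5→2 s7→3 s8→4  — peak 4.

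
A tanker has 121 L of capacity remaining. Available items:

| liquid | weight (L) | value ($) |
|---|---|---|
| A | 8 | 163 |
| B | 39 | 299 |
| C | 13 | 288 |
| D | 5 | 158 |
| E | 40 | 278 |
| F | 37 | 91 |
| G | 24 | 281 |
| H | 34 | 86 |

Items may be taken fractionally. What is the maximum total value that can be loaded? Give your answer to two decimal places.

Sort by value per unit weight and fill in that order.
Order: D (158/5=31.60) > C (288/13=22.15) > A (163/8=20.38) > G (281/24=11.71) > B (299/39=7.67) > E (278/40=6.95) > H (86/34=2.53) > F (91/37=2.46)
Fill: take D (5 @ 158) → take C (13 @ 288) → take A (8 @ 163) → take G (24 @ 281) → take B (39 @ 299) → take 32/40 of E → 222.40; 121/121 used.
Total value = 1411.40

1411.40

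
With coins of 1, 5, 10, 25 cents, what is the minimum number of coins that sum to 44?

44 − 1×25→19 − 1×10→9 − 1×5→4 − 4×1→0
Total coins = 1 + 1 + 1 + 4 = 7

7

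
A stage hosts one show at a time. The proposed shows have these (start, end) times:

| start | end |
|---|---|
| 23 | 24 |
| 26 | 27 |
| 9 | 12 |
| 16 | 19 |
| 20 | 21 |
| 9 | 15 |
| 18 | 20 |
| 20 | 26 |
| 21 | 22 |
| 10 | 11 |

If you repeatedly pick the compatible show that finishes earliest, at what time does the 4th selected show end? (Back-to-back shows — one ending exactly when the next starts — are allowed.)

Greedy by earliest finish: after sorting by end time, pick each interval compatible with the last pick.
By end time: (10,11), (9,12), (9,15), (16,19), (18,20), (20,21), (21,22), (23,24), (20,26), (26,27).
Pick (10,11); next start ≥ 11 → (16,19); next start ≥ 19 → (20,21); next start ≥ 21 → (21,22); next start ≥ 22 → (23,24); next start ≥ 24 → (26,27).
Selected: (10,11) (16,19) (20,21) (21,22) (23,24) (26,27)

22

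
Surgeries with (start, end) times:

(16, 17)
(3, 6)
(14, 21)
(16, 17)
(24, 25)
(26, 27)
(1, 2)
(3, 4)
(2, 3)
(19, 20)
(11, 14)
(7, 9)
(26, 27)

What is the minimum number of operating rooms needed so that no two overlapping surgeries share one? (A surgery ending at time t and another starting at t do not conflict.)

3

Count concurrent intervals with a sweep; the peak is the room count.
Events (time:±→running): 1:+→1 2:-→0 2:+→1 3:-→0 3:+→1 3:+→2 4:-→1 6:-→0 7:+→1 9:-→0 11:+→1 14:-→0 14:+→1 16:+→2 16:+→3 … peak 3.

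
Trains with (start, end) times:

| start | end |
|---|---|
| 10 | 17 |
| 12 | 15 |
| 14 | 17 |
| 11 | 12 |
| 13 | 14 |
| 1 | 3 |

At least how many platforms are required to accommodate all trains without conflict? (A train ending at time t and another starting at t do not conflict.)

3

Count concurrent intervals with a sweep; the peak is the room count.
Events (time:±→running): 1:+→1 3:-→0 10:+→1 11:+→2 12:-→1 12:+→2 13:+→3 … peak 3.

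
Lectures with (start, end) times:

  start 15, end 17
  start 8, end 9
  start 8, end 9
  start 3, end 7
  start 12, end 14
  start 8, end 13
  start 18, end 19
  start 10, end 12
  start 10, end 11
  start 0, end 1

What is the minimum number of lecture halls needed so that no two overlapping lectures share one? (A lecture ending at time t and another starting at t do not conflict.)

The answer is the maximum number of intervals overlapping at any instant.
starts: [0, 3, 8, 8, 8, 10, 10, 12, 15, 18]
ends:   [1, 7, 9, 9, 11, 12, 13, 14, 17, 19]
s0→1 e1→0 s3→1 e7→0 s8→1 s8→2 s8→3  — peak 3.

3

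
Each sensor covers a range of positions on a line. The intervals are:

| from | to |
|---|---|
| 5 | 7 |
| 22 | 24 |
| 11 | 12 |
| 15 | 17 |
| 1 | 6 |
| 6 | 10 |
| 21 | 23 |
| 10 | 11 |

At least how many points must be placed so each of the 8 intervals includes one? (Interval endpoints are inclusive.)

4

Process intervals by earliest right end; each time one isn't hit yet, stab at its right endpoint.
By right end: [1,6]  [5,7]  [6,10]  [10,11]  [11,12]  [15,17]  [21,23]  [22,24]
[1,6] uncovered → point at 6; [10,11] uncovered → point at 11; [15,17] uncovered → point at 17; [21,23] uncovered → point at 23.
Points: 6, 11, 17, 23 (4 total).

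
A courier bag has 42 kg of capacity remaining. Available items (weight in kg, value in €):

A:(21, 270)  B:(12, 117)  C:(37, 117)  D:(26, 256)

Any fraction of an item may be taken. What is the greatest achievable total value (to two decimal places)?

476.77

Sort by value per unit weight and fill in that order.
Ratios (sorted): A 12.86, D 9.85, B 9.75, C 3.16
take A (21 @ 270); take 21/26 of D → 206.77. Capacity used 42/42.
Total value = 476.77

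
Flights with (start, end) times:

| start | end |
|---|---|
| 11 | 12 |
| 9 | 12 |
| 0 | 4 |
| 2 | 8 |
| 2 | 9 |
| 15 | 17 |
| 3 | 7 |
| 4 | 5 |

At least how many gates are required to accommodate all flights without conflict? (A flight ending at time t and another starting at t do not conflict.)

4

Events (time:±→running): 0:+→1 2:+→2 2:+→3 3:+→4 … peak 4.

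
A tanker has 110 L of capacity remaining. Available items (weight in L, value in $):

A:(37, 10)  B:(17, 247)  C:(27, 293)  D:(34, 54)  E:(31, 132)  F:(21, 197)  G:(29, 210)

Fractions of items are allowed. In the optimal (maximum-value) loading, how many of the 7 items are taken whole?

4

Sort by value per unit weight and fill in that order.
Ratios (sorted): B 14.53, C 10.85, F 9.38, G 7.24, E 4.26, D 1.59, A 0.27
take B (17 @ 247); take C (27 @ 293); take F (21 @ 197); take G (29 @ 210); take 16/31 of E → 68.13. Capacity used 110/110.
4 item(s) taken whole; one partial (take 16/31 of E).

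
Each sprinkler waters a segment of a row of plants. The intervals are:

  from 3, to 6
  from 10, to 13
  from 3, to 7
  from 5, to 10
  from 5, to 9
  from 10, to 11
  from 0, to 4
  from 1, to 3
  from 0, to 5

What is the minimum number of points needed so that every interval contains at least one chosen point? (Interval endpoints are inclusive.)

3

Sorted: [1,3] [0,4] [0,5] [3,6] [3,7] [5,9] [5,10] [10,11] [10,13]
{[1,3],[0,4],[0,5],[3,6],[3,7]} hit by 3; {[5,9],[5,10]} hit by 9; {[10,11],[10,13]} hit by 11.
Points: 3, 9, 11 (3 total).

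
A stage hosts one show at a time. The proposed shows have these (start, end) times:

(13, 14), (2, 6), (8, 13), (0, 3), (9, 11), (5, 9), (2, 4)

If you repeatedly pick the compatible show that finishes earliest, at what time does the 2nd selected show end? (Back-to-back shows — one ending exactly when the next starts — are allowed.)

Sort by end time and greedily take each interval whose start is ≥ the last chosen end.
Sorted by end: (0,3)  (2,4)  (2,6)  (5,9)  (9,11)  (8,13)  (13,14)
take (0,3); take (5,9); take (9,11); skip (8,13); take (13,14).
Selected: (0,3) (5,9) (9,11) (13,14)

9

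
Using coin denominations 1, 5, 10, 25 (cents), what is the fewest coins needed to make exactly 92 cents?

7

92 − 3×25→17 − 1×10→7 − 1×5→2 − 2×1→0
Total coins = 3 + 1 + 1 + 2 = 7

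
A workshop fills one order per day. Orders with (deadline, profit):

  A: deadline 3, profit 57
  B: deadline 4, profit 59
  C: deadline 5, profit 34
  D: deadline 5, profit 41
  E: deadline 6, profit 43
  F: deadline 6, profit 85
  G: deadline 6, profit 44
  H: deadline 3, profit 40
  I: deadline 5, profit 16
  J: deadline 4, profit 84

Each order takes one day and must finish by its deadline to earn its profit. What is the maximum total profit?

372

Profit order: F=85 J=84 B=59 A=57 G=44 E=43 D=41 H=40 C=34 I=16
Assign: F→slot 6, J→slot 4, B→slot 3, A→slot 2, G→slot 5, E→slot 1, D skipped, H skipped, C skipped, I skipped.
Slots: [1:E] [2:A] [3:B] [4:J] [5:G] [6:F]
Profit = 43 + 57 + 59 + 84 + 44 + 85 = 372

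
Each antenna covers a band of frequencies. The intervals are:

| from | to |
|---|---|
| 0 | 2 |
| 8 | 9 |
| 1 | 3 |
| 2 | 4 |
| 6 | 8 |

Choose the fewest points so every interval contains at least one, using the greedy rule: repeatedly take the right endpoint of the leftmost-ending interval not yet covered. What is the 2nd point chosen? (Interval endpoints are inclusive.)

Process intervals by earliest right end; each time one isn't hit yet, stab at its right endpoint.
By right end: [0,2]  [1,3]  [2,4]  [6,8]  [8,9]
[0,2] uncovered → point at 2; [6,8] uncovered → point at 8.
Points: 2, 8 (2 total).

8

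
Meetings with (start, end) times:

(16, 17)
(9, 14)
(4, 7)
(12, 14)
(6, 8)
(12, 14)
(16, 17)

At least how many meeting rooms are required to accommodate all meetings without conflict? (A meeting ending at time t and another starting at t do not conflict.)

Events (time:±→running): 4:+→1 6:+→2 7:-→1 8:-→0 9:+→1 12:+→2 12:+→3 … peak 3.

3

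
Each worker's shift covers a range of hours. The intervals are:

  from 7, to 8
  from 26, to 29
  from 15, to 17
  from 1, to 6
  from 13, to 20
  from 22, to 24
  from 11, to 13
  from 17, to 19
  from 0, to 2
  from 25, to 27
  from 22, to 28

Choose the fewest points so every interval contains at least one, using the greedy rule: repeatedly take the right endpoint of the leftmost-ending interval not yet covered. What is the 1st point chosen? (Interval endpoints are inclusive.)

2

Sort by right endpoint; whenever an interval is uncovered, place a point at its right end.
Sorted: [0,2] [1,6] [7,8] [11,13] [15,17] [17,19] [13,20] [22,24] [25,27] [22,28] [26,29]
{[0,2],[1,6]} hit by 2; {[7,8]} hit by 8; {[11,13]} hit by 13; {[15,17],[17,19],[13,20]} hit by 17; {[22,24]} hit by 24; {[25,27],[22,28],[26,29]} hit by 27.
Points: 2, 8, 13, 17, 24, 27 (6 total).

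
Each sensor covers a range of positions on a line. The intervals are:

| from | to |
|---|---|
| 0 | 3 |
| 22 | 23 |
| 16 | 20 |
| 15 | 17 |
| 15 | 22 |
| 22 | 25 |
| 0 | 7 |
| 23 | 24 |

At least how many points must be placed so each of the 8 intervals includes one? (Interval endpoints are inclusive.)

3

By right end: [0,3]  [0,7]  [15,17]  [16,20]  [15,22]  [22,23]  [23,24]  [22,25]
[0,3] uncovered → point at 3; [15,17] uncovered → point at 17; [22,23] uncovered → point at 23.
Points: 3, 17, 23 (3 total).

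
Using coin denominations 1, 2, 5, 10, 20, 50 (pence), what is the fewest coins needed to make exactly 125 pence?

4

Greedy: take as many of the largest coin as possible, then repeat with the remainder.
125 − 2×50→25 − 1×20→5 − 1×5→0
Total coins = 2 + 1 + 1 = 4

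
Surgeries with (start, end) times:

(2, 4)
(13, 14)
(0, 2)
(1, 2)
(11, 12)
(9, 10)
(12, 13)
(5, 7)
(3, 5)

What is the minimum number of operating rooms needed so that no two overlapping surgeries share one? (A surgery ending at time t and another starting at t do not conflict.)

2

Count concurrent intervals with a sweep; the peak is the room count.
Events (time:±→running): 0:+→1 1:+→2 … peak 2.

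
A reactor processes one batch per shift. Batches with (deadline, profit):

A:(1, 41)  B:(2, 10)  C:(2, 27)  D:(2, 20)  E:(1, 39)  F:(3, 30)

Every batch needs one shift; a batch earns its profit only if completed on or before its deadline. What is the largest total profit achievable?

98

By profit: A(d1,41), E(d1,39), F(d3,30), C(d2,27), D(d2,20), B(d2,10)
A→slot 1; E skipped; F→slot 3; C→slot 2; D skipped; B skipped.
Profit = 41 + 27 + 30 = 98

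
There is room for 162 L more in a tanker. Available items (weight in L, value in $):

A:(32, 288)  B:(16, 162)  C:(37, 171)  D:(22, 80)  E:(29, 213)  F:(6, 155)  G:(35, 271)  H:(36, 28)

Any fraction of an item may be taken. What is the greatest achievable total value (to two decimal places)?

Sort by value per unit weight and fill in that order.
Order: F (155/6=25.83) > B (162/16=10.12) > A (288/32=9.00) > G (271/35=7.74) > E (213/29=7.34) > C (171/37=4.62) > D (80/22=3.64) > H (28/36=0.78)
Fill: take F (6 @ 155) → take B (16 @ 162) → take A (32 @ 288) → take G (35 @ 271) → take E (29 @ 213) → take C (37 @ 171) → take 7/22 of D → 25.45; 162/162 used.
Total value = 1285.45

1285.45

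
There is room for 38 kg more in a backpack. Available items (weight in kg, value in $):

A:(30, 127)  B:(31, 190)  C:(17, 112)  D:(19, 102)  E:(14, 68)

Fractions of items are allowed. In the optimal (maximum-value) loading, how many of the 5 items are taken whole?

Ratios (sorted): C 6.59, B 6.13, D 5.37, E 4.86, A 4.23
take C (17 @ 112); take 21/31 of B → 128.71. Capacity used 38/38.
1 item(s) taken whole; one partial (take 21/31 of B).

1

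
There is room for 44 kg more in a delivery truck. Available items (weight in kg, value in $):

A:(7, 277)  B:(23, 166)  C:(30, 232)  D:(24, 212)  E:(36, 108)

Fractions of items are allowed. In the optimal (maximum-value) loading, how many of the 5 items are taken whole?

Ratios (sorted): A 39.57, D 8.83, C 7.73, B 7.22, E 3.00
take A (7 @ 277); take D (24 @ 212); take 13/30 of C → 100.53. Capacity used 44/44.
2 item(s) taken whole; one partial (take 13/30 of C).

2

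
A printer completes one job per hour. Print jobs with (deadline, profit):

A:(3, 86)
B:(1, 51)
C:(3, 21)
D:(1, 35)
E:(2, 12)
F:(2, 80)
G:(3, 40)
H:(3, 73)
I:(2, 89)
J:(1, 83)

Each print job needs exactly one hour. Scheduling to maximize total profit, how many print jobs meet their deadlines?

3

Sort by profit descending; place each in the latest free slot ≤ its deadline.
By profit: I(d2,89), A(d3,86), J(d1,83), F(d2,80), H(d3,73), B(d1,51), G(d3,40), D(d1,35), C(d3,21), E(d2,12)
I→slot 2; A→slot 3; J→slot 1; F skipped; H skipped; B skipped; G skipped; D skipped; C skipped; E skipped.
3 of 10 scheduled.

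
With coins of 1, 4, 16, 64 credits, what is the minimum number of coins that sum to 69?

Use the largest denomination that fits, subtract, and repeat.
69 − 1×64→5 − 1×4→1 − 1×1→0
Total coins = 1 + 1 + 1 = 3

3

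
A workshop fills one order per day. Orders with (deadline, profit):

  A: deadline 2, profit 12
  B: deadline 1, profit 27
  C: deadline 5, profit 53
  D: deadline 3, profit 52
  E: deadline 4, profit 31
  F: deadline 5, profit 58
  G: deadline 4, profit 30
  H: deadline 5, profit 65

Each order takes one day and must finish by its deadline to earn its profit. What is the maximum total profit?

Take jobs in profit order; each goes to the latest open slot no later than its deadline.
Profit order: H=65 F=58 C=53 D=52 E=31 G=30 B=27 A=12
Assign: H→slot 5, F→slot 4, C→slot 3, D→slot 2, E→slot 1, G skipped, B skipped, A skipped.
Slots: [1:E] [2:D] [3:C] [4:F] [5:H]
Profit = 31 + 52 + 53 + 58 + 65 = 259

259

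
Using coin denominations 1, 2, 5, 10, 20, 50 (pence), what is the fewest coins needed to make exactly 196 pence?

Greedy: take as many of the largest coin as possible, then repeat with the remainder.
196 = 3×50 + 2×20 + 1×5 + 1×1
Total coins = 3 + 2 + 1 + 1 = 7

7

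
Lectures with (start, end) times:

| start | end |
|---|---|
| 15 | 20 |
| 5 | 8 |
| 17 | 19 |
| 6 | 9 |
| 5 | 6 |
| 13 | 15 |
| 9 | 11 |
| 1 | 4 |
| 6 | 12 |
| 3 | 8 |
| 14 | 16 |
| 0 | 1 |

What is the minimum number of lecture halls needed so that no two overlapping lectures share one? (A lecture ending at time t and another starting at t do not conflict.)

Count concurrent intervals with a sweep; the peak is the room count.
Events (time:±→running): 0:+→1 1:-→0 1:+→1 3:+→2 4:-→1 5:+→2 5:+→3 6:-→2 6:+→3 6:+→4 … peak 4.

4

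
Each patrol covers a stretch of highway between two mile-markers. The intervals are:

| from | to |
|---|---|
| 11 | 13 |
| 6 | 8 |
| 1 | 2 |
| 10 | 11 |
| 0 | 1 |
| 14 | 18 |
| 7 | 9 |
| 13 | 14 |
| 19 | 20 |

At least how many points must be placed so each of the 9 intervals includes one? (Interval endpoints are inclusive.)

5

Process intervals by earliest right end; each time one isn't hit yet, stab at its right endpoint.
Sorted: [0,1] [1,2] [6,8] [7,9] [10,11] [11,13] [13,14] [14,18] [19,20]
{[0,1],[1,2]} hit by 1; {[6,8],[7,9]} hit by 8; {[10,11],[11,13]} hit by 11; {[13,14],[14,18]} hit by 14; {[19,20]} hit by 20.
Points: 1, 8, 11, 14, 20 (5 total).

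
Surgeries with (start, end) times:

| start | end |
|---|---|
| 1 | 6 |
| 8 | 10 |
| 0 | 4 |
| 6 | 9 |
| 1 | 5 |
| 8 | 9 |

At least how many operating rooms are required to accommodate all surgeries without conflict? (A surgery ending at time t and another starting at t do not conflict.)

The answer is the maximum number of intervals overlapping at any instant.
starts: [0, 1, 1, 6, 8, 8]
ends:   [4, 5, 6, 9, 9, 10]
s0→1 s1→2 s1→3  — peak 3.

3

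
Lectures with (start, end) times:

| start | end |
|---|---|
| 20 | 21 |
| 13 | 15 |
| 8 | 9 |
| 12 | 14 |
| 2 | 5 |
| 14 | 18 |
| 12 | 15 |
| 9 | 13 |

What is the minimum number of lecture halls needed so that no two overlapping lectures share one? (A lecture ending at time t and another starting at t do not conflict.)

starts: [2, 8, 9, 12, 12, 13, 14, 20]
ends:   [5, 9, 13, 14, 15, 15, 18, 21]
s2→1 e5→0 s8→1 e9→0 s9→1 s12→2 s12→3  — peak 3.

3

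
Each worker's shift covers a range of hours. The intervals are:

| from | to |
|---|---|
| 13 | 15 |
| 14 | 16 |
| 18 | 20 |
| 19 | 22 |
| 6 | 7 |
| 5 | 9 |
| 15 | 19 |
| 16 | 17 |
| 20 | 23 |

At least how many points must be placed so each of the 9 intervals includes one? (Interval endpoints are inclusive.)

4

By right end: [6,7]  [5,9]  [13,15]  [14,16]  [16,17]  [15,19]  [18,20]  [19,22]  [20,23]
[6,7] uncovered → point at 7; [13,15] uncovered → point at 15; [16,17] uncovered → point at 17; [18,20] uncovered → point at 20.
Points: 7, 15, 17, 20 (4 total).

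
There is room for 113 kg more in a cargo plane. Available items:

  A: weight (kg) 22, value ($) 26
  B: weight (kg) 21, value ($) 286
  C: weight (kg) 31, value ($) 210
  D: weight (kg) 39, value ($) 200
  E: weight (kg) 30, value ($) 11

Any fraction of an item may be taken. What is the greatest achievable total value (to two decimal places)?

722.00

Sort by value per unit weight and fill in that order.
Order: B (286/21=13.62) > C (210/31=6.77) > D (200/39=5.13) > A (26/22=1.18) > E (11/30=0.37)
Fill: take B (21 @ 286) → take C (31 @ 210) → take D (39 @ 200) → take A (22 @ 26); 113/113 used.
Total value = 722.00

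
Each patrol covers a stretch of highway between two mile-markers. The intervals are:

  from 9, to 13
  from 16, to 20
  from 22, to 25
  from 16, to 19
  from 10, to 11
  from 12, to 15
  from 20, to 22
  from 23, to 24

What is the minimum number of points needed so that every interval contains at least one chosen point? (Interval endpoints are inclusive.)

5

Process intervals by earliest right end; each time one isn't hit yet, stab at its right endpoint.
Sorted: [10,11] [9,13] [12,15] [16,19] [16,20] [20,22] [23,24] [22,25]
{[10,11],[9,13]} hit by 11; {[12,15]} hit by 15; {[16,19],[16,20]} hit by 19; {[20,22]} hit by 22; {[23,24],[22,25]} hit by 24.
Points: 11, 15, 19, 22, 24 (5 total).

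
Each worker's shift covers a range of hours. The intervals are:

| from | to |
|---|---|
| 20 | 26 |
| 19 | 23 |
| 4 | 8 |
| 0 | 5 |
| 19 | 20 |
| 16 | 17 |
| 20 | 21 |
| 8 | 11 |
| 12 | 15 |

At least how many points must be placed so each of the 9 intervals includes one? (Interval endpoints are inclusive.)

5

By right end: [0,5]  [4,8]  [8,11]  [12,15]  [16,17]  [19,20]  [20,21]  [19,23]  [20,26]
[0,5] uncovered → point at 5; [8,11] uncovered → point at 11; [12,15] uncovered → point at 15; [16,17] uncovered → point at 17; [19,20] uncovered → point at 20.
Points: 5, 11, 15, 17, 20 (5 total).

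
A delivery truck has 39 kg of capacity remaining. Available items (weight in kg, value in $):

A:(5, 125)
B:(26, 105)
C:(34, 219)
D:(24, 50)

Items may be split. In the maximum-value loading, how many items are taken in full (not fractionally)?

Greedy by value/weight ratio, highest first.
Order: A (125/5=25.00) > C (219/34=6.44) > B (105/26=4.04) > D (50/24=2.08)
Fill: take A (5 @ 125) → take C (34 @ 219); 39/39 used.
2 item(s) taken whole.

2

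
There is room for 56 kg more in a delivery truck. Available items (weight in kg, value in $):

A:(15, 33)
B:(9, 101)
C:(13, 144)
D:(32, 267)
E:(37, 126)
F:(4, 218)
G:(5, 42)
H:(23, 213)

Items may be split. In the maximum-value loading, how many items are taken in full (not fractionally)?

Order: F (218/4=54.50) > B (101/9=11.22) > C (144/13=11.08) > H (213/23=9.26) > G (42/5=8.40) > D (267/32=8.34) > E (126/37=3.41) > A (33/15=2.20)
Fill: take F (4 @ 218) → take B (9 @ 101) → take C (13 @ 144) → take H (23 @ 213) → take G (5 @ 42) → take 2/32 of D → 16.69; 56/56 used.
5 item(s) taken whole; one partial (take 2/32 of D).

5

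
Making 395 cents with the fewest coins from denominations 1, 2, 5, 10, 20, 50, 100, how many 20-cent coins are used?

395 = 3×100 + 1×50 + 2×20 + 1×5
Count of 20: 2

2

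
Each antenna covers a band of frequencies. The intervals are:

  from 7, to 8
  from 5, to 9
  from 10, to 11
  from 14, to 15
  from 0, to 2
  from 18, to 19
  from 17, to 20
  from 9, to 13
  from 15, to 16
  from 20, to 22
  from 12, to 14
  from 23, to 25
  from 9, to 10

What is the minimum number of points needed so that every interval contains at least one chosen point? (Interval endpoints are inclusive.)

8

Process intervals by earliest right end; each time one isn't hit yet, stab at its right endpoint.
Sorted: [0,2] [7,8] [5,9] [9,10] [10,11] [9,13] [12,14] [14,15] [15,16] [18,19] [17,20] [20,22] [23,25]
{[0,2]} hit by 2; {[7,8],[5,9]} hit by 8; {[9,10],[10,11],[9,13]} hit by 10; {[12,14],[14,15]} hit by 14; {[15,16]} hit by 16; {[18,19],[17,20]} hit by 19; {[20,22]} hit by 22; {[23,25]} hit by 25.
Points: 2, 8, 10, 14, 16, 19, 22, 25 (8 total).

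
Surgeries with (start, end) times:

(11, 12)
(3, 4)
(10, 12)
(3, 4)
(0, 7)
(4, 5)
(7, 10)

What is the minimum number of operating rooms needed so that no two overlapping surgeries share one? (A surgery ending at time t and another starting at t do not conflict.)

3

Events (time:±→running): 0:+→1 3:+→2 3:+→3 … peak 3.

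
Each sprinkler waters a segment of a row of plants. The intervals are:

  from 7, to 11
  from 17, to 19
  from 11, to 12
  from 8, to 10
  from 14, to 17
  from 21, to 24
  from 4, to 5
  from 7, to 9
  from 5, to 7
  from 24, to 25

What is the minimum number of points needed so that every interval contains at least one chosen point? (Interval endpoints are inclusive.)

Sort by right endpoint; whenever an interval is uncovered, place a point at its right end.
Sorted: [4,5] [5,7] [7,9] [8,10] [7,11] [11,12] [14,17] [17,19] [21,24] [24,25]
{[4,5],[5,7]} hit by 5; {[7,9],[8,10],[7,11]} hit by 9; {[11,12]} hit by 12; {[14,17],[17,19]} hit by 17; {[21,24],[24,25]} hit by 24.
Points: 5, 9, 12, 17, 24 (5 total).

5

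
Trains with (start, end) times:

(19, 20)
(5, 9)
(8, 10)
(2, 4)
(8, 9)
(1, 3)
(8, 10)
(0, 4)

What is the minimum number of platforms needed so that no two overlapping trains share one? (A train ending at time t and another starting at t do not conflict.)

starts: [0, 1, 2, 5, 8, 8, 8, 19]
ends:   [3, 4, 4, 9, 9, 10, 10, 20]
s0→1 s1→2 s2→3 e3→2 e4→1 e4→0 s5→1 s8→2 s8→3 s8→4  — peak 4.

4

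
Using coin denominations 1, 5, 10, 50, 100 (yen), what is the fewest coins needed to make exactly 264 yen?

264 = 2×100 + 1×50 + 1×10 + 4×1
Total coins = 2 + 1 + 1 + 4 = 8

8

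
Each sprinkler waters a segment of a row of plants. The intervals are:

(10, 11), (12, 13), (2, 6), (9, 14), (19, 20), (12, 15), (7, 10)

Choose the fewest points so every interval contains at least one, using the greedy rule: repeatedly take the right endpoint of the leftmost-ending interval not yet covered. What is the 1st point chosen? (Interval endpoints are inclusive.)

6

By right end: [2,6]  [7,10]  [10,11]  [12,13]  [9,14]  [12,15]  [19,20]
[2,6] uncovered → point at 6; [7,10] uncovered → point at 10; [12,13] uncovered → point at 13; [19,20] uncovered → point at 20.
Points: 6, 10, 13, 20 (4 total).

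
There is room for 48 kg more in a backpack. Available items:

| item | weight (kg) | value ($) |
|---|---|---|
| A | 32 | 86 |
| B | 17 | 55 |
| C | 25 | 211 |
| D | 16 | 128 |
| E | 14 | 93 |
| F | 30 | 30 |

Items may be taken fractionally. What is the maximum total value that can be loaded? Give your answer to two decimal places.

385.50

Greedy by value/weight ratio, highest first.
Order: C (211/25=8.44) > D (128/16=8.00) > E (93/14=6.64) > B (55/17=3.24) > A (86/32=2.69) > F (30/30=1.00)
Fill: take C (25 @ 211) → take D (16 @ 128) → take 7/14 of E → 46.50; 48/48 used.
Total value = 385.50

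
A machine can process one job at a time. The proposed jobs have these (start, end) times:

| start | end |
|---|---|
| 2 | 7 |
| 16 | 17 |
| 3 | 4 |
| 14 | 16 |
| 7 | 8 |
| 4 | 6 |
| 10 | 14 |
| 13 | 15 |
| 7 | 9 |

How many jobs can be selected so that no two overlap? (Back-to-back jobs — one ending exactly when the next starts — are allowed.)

By end time: (3,4), (4,6), (2,7), (7,8), (7,9), (10,14), (13,15), (14,16), (16,17).
Pick (3,4); next start ≥ 4 → (4,6); next start ≥ 6 → (7,8); next start ≥ 8 → (10,14); next start ≥ 14 → (14,16); next start ≥ 16 → (16,17).
Selected 6 jobs.

6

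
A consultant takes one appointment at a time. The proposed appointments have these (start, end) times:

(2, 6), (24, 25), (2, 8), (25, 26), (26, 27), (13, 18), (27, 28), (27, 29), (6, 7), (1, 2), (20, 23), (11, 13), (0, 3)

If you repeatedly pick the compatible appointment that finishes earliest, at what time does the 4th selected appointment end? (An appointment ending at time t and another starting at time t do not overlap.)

13

Order by finish time; keep every interval that doesn't clash with the previous kept one.
Sorted by end: (1,2)  (0,3)  (2,6)  (6,7)  (2,8)  (11,13)  (13,18)  (20,23)  (24,25)  (25,26)  (26,27)  (27,28)  (27,29)
take (1,2); skip (0,3); take (2,6); take (6,7); skip (2,8); take (11,13); take (13,18); take (20,23); take (24,25); take (25,26); take (26,27); take (27,28).
Selected: (1,2) (2,6) (6,7) (11,13) (13,18) (20,23) (24,25) (25,26) (26,27) (27,28)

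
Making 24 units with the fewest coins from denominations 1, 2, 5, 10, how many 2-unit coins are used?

Use the largest denomination that fits, subtract, and repeat.
24 = 2×10 + 2×2
Count of 2: 2

2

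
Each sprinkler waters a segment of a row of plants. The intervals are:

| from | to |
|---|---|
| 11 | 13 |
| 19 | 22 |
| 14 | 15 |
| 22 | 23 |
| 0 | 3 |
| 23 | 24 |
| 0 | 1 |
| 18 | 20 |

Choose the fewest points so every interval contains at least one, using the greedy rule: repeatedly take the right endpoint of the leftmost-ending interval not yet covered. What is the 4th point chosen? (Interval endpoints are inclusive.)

Sort by right endpoint; whenever an interval is uncovered, place a point at its right end.
Sorted: [0,1] [0,3] [11,13] [14,15] [18,20] [19,22] [22,23] [23,24]
{[0,1],[0,3]} hit by 1; {[11,13]} hit by 13; {[14,15]} hit by 15; {[18,20],[19,22]} hit by 20; {[22,23],[23,24]} hit by 23.
Points: 1, 13, 15, 20, 23 (5 total).

20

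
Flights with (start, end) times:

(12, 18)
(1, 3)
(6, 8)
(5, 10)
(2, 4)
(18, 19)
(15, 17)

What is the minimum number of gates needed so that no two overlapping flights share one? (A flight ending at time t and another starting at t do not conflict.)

2

starts: [1, 2, 5, 6, 12, 15, 18]
ends:   [3, 4, 8, 10, 17, 18, 19]
s1→1 s2→2  — peak 2.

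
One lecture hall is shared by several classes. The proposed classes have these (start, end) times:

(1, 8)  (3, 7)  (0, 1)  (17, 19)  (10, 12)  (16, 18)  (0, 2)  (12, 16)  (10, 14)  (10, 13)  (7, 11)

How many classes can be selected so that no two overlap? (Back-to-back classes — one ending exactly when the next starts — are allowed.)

5

Sort by end time and greedily take each interval whose start is ≥ the last chosen end.
Sorted by end: (0,1)  (0,2)  (3,7)  (1,8)  (7,11)  (10,12)  (10,13)  (10,14)  (12,16)  (16,18)  (17,19)
take (0,1); skip (0,2); take (3,7); skip (1,8); take (7,11); skip (10,13); take (12,16); take (16,18); skip (17,19).
Selected 5 classes.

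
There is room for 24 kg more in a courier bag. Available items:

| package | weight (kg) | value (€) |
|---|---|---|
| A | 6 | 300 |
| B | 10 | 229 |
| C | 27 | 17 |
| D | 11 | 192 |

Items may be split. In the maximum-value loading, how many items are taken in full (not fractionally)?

Ratios (sorted): A 50.00, B 22.90, D 17.45, C 0.63
take A (6 @ 300); take B (10 @ 229); take 8/11 of D → 139.64. Capacity used 24/24.
2 item(s) taken whole; one partial (take 8/11 of D).

2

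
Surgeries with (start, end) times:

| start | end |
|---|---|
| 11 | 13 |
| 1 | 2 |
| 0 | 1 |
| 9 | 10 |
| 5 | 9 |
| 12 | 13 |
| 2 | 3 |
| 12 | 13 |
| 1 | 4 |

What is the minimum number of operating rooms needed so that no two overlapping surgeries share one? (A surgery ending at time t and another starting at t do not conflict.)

3

The answer is the maximum number of intervals overlapping at any instant.
starts: [0, 1, 1, 2, 5, 9, 11, 12, 12]
ends:   [1, 2, 3, 4, 9, 10, 13, 13, 13]
s0→1 e1→0 s1→1 s1→2 e2→1 s2→2 e3→1 e4→0 s5→1 e9→0 s9→1 e10→0 s11→1 s12→2 s12→3  — peak 3.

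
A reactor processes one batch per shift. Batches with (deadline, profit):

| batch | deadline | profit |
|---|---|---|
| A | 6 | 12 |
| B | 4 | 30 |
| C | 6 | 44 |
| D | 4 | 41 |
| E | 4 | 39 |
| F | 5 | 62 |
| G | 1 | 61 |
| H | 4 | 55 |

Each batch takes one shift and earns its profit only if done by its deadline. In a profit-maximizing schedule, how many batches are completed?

By profit: F(d5,62), G(d1,61), H(d4,55), C(d6,44), D(d4,41), E(d4,39), B(d4,30), A(d6,12)
F→slot 5; G→slot 1; H→slot 4; C→slot 6; D→slot 3; E→slot 2; B skipped; A skipped.
6 of 8 scheduled.

6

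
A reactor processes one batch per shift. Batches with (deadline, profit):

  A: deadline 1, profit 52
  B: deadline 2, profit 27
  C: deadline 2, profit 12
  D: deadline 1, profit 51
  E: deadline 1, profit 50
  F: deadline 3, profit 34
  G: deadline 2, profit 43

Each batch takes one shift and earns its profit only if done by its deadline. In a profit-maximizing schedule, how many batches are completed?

Profit order: A=52 D=51 E=50 G=43 F=34 B=27 C=12
Assign: A→slot 1, D skipped, E skipped, G→slot 2, F→slot 3, B skipped, C skipped.
Slots: [1:A] [2:G] [3:F]
3 of 7 scheduled.

3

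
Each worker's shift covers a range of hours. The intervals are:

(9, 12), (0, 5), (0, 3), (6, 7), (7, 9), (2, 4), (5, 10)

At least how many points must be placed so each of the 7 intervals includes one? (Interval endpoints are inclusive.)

3

Sorted: [0,3] [2,4] [0,5] [6,7] [7,9] [5,10] [9,12]
{[0,3],[2,4],[0,5]} hit by 3; {[6,7],[7,9],[5,10]} hit by 7; {[9,12]} hit by 12.
Points: 3, 7, 12 (3 total).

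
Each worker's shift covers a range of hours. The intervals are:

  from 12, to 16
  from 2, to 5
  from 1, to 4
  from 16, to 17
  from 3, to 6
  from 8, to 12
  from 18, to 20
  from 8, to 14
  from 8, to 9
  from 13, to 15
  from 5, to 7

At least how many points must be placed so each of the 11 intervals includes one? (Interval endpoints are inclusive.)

6

Sorted: [1,4] [2,5] [3,6] [5,7] [8,9] [8,12] [8,14] [13,15] [12,16] [16,17] [18,20]
{[1,4],[2,5],[3,6]} hit by 4; {[5,7]} hit by 7; {[8,9],[8,12],[8,14]} hit by 9; {[13,15],[12,16]} hit by 15; {[16,17]} hit by 17; {[18,20]} hit by 20.
Points: 4, 7, 9, 15, 17, 20 (6 total).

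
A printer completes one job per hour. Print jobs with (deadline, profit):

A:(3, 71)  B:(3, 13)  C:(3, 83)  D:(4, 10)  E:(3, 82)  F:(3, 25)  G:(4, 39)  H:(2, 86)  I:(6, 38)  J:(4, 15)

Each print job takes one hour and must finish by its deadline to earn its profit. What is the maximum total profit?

328

Sort by profit descending; place each in the latest free slot ≤ its deadline.
By profit: H(d2,86), C(d3,83), E(d3,82), A(d3,71), G(d4,39), I(d6,38), F(d3,25), J(d4,15), B(d3,13), D(d4,10)
H→slot 2; C→slot 3; E→slot 1; A skipped; G→slot 4; I→slot 6; F skipped; J skipped; B skipped; D skipped.
Profit = 82 + 86 + 83 + 39 + 38 = 328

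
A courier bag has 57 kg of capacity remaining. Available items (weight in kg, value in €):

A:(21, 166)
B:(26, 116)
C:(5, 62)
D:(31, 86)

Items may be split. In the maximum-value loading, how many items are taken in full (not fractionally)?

3

Ratios (sorted): C 12.40, A 7.90, B 4.46, D 2.77
take C (5 @ 62); take A (21 @ 166); take B (26 @ 116); take 5/31 of D → 13.87. Capacity used 57/57.
3 item(s) taken whole; one partial (take 5/31 of D).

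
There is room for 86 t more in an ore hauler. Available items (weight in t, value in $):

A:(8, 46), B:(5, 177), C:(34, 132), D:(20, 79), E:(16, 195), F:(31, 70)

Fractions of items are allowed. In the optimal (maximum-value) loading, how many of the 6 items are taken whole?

Order: B (177/5=35.40) > E (195/16=12.19) > A (46/8=5.75) > D (79/20=3.95) > C (132/34=3.88) > F (70/31=2.26)
Fill: take B (5 @ 177) → take E (16 @ 195) → take A (8 @ 46) → take D (20 @ 79) → take C (34 @ 132) → take 3/31 of F → 6.77; 86/86 used.
5 item(s) taken whole; one partial (take 3/31 of F).

5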